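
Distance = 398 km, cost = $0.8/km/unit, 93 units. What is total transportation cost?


TC = dist * cost * units = 398 * 0.8 * 93 = $29611.20

$29611.20


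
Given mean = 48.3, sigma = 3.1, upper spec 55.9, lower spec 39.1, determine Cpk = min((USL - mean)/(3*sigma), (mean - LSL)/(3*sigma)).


Cpu = (55.9 - 48.3) / (3 * 3.1) = 0.82
Cpl = (48.3 - 39.1) / (3 * 3.1) = 0.99
Cpk = min(0.82, 0.99) = 0.82

0.82


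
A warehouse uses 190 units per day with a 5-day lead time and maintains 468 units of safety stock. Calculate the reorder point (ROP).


Formula: ROP = (Daily Demand * Lead Time) + Safety Stock
Demand during lead time = 190 * 5 = 950 units
ROP = 950 + 468 = 1418 units

1418 units


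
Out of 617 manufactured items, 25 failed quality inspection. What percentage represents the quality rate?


Formula: Quality Rate = Good Pieces / Total Pieces * 100
Good pieces = 617 - 25 = 592
QR = 592 / 617 * 100 = 95.9%

95.9%


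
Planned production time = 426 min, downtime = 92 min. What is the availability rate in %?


Formula: Availability = (Planned Time - Downtime) / Planned Time * 100
Uptime = 426 - 92 = 334 min
Availability = 334 / 426 * 100 = 78.4%

78.4%


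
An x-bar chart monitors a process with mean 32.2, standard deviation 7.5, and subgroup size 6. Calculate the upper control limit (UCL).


UCL = 32.2 + 3 * 7.5 / sqrt(6)

41.39


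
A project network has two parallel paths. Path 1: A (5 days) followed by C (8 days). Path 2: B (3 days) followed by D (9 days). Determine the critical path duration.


Path 1 = 5 + 8 = 13 days
Path 2 = 3 + 9 = 12 days
Duration = max(13, 12) = 13 days

13 days


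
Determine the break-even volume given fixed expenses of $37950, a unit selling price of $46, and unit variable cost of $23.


Formula: BEQ = Fixed Costs / (Price - Variable Cost)
Contribution margin = $46 - $23 = $23/unit
BEQ = ceil($37950 / $23/unit) = ceil(1650.0) = 1650 units

1650 units


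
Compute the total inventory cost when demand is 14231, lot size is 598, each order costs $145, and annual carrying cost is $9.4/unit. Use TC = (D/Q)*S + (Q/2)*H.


TC = 14231/598 * 145 + 598/2 * 9.4

$6261.26


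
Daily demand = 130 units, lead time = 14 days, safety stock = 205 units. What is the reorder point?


Formula: ROP = (Daily Demand * Lead Time) + Safety Stock
Demand during lead time = 130 * 14 = 1820 units
ROP = 1820 + 205 = 2025 units

2025 units


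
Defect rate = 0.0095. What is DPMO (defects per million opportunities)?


DPMO = defect_rate * 1000000 = 0.0095 * 1000000

9500


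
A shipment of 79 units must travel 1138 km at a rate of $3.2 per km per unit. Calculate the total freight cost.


TC = dist * cost * units = 1138 * 3.2 * 79 = $287686.40

$287686.40


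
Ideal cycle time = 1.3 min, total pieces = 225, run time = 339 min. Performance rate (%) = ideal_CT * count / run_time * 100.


Formula: Performance = (Ideal CT * Total Count) / Run Time * 100
Ideal output time = 1.3 * 225 = 292.5 min
Performance = 292.5 / 339 * 100 = 86.3%

86.3%


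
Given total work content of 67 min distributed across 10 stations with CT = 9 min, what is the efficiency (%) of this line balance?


Formula: Efficiency = Sum of Task Times / (N_stations * CT) * 100
Total station capacity = 10 stations * 9 min = 90 min
Efficiency = 67 / 90 * 100 = 74.4%

74.4%


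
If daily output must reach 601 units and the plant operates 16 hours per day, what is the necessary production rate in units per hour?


Formula: Production Rate = Daily Demand / Available Hours
Rate = 601 units/day / 16 hours/day
Rate = 37.6 units/hour

37.6 units/hour


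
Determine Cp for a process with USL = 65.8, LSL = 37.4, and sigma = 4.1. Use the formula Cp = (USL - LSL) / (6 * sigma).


Cp = (65.8 - 37.4) / (6 * 4.1)

1.15


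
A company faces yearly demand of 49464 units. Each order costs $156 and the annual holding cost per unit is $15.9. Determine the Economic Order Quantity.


Formula: EOQ = sqrt(2 * D * S / H)
Numerator: 2 * 49464 * 156 = 15432768
2DS/H = 15432768 / 15.9 = 970614.3
EOQ = sqrt(970614.3) = 985.2 units

985.2 units


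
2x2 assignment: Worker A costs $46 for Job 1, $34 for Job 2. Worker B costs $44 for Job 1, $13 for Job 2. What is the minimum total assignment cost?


Option 1: A->1 + B->2 = $46 + $13 = $59
Option 2: A->2 + B->1 = $34 + $44 = $78
Min cost = min($59, $78) = $59

$59


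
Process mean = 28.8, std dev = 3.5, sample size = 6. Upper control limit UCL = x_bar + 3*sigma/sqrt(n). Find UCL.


UCL = 28.8 + 3 * 3.5 / sqrt(6)

33.09


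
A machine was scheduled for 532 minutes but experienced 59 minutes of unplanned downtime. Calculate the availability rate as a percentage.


Formula: Availability = (Planned Time - Downtime) / Planned Time * 100
Uptime = 532 - 59 = 473 min
Availability = 473 / 532 * 100 = 88.9%

88.9%


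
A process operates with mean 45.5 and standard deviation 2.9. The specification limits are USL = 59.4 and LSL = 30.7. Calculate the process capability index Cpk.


Cpu = (59.4 - 45.5) / (3 * 2.9) = 1.6
Cpl = (45.5 - 30.7) / (3 * 2.9) = 1.7
Cpk = min(1.6, 1.7) = 1.6

1.6


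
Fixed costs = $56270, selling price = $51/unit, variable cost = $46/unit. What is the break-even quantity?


Formula: BEQ = Fixed Costs / (Price - Variable Cost)
Contribution margin = $51 - $46 = $5/unit
BEQ = ceil($56270 / $5/unit) = ceil(11254.0) = 11254 units

11254 units


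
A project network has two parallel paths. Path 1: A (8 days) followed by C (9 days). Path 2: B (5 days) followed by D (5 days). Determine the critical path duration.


Path 1 = 8 + 9 = 17 days
Path 2 = 5 + 5 = 10 days
Duration = max(17, 10) = 17 days

17 days


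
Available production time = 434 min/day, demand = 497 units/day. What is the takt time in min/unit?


Formula: Takt Time = Available Production Time / Customer Demand
Takt = 434 min/day / 497 units/day
Takt = 0.87 min/unit

0.87 min/unit


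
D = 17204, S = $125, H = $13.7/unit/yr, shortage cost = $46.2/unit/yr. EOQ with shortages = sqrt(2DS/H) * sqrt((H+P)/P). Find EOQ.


Formula: EOQ* = sqrt(2DS/H) * sqrt((H+P)/P)
Base EOQ = sqrt(2*17204*125/13.7) = 560.3 units
Correction = sqrt((13.7+46.2)/46.2) = 1.13866
EOQ* = 560.3 * 1.13866 = 638.0 units

638.0 units


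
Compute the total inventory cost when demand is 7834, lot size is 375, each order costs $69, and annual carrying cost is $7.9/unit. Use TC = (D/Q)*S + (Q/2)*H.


TC = 7834/375 * 69 + 375/2 * 7.9

$2922.71


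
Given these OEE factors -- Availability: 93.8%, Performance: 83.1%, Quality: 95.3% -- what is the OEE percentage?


Formula: OEE = Availability * Performance * Quality / 10000
A * P = 93.8% * 83.1% / 100 = 77.95%
OEE = 77.95% * 95.3% / 100 = 74.3%

74.3%


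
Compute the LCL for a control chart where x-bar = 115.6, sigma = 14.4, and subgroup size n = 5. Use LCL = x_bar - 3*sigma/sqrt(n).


LCL = 115.6 - 3 * 14.4 / sqrt(5)

96.28


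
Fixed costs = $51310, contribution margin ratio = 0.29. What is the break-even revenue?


Formula: BER = Fixed Costs / Contribution Margin Ratio
BER = $51310 / 0.29
BER = $176931.03 (to the nearest cent)

$176931.03


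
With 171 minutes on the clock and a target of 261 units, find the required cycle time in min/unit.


Formula: CT = Available Time / Number of Units
CT = 171 min / 261 units
CT = 0.66 min/unit

0.66 min/unit


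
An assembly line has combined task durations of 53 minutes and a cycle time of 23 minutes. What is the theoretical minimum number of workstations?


Formula: N_min = ceil(Sum of Task Times / Cycle Time)
N_min = ceil(53 min / 23 min) = ceil(2.3043)
N_min = 3 stations

3


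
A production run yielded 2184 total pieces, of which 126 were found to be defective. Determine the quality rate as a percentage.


Formula: Quality Rate = Good Pieces / Total Pieces * 100
Good pieces = 2184 - 126 = 2058
QR = 2058 / 2184 * 100 = 94.2%

94.2%


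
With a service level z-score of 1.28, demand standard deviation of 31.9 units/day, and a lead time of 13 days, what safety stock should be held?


Formula: SS = z * sigma_d * sqrt(LT)
sqrt(LT) = sqrt(13) = 3.6056
SS = 1.28 * 31.9 * 3.6056
SS = 147.2 units

147.2 units


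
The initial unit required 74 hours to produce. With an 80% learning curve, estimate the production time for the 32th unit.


Formula: T_n = T_1 * (learning_rate)^(log2(n)) where learning_rate = rate/100
Doublings = log2(32) = 5
T_n = 74 * 0.8^5
T_n = 74 * 0.3277 = 24.2 hours

24.2 hours


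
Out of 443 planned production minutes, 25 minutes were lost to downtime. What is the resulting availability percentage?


Formula: Availability = (Planned Time - Downtime) / Planned Time * 100
Uptime = 443 - 25 = 418 min
Availability = 418 / 443 * 100 = 94.4%

94.4%


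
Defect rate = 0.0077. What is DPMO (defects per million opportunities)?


DPMO = defect_rate * 1000000 = 0.0077 * 1000000

7700


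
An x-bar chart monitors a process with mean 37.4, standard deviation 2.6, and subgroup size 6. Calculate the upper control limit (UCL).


UCL = 37.4 + 3 * 2.6 / sqrt(6)

40.58


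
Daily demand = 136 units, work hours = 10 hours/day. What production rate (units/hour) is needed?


Formula: Production Rate = Daily Demand / Available Hours
Rate = 136 units/day / 10 hours/day
Rate = 13.6 units/hour

13.6 units/hour


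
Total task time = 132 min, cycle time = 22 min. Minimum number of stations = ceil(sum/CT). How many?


Formula: N_min = ceil(Sum of Task Times / Cycle Time)
N_min = ceil(132 min / 22 min) = ceil(6.0)
N_min = 6 stations

6


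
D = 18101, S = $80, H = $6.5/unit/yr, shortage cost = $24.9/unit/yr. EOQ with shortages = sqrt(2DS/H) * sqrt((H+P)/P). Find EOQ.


Formula: EOQ* = sqrt(2DS/H) * sqrt((H+P)/P)
Base EOQ = sqrt(2*18101*80/6.5) = 667.51 units
Correction = sqrt((6.5+24.9)/24.9) = 1.12296
EOQ* = 667.51 * 1.12296 = 749.6 units

749.6 units


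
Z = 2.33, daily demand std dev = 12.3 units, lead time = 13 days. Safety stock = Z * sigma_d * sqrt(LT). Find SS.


Formula: SS = z * sigma_d * sqrt(LT)
sqrt(LT) = sqrt(13) = 3.6056
SS = 2.33 * 12.3 * 3.6056
SS = 103.3 units

103.3 units


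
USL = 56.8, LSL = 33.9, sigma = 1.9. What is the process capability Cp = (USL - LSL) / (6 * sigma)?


Cp = (56.8 - 33.9) / (6 * 1.9)

2.01


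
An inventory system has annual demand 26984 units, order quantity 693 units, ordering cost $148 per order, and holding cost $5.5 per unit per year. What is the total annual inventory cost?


TC = 26984/693 * 148 + 693/2 * 5.5

$7668.57


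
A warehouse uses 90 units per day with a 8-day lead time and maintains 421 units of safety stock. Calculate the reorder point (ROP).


Formula: ROP = (Daily Demand * Lead Time) + Safety Stock
Demand during lead time = 90 * 8 = 720 units
ROP = 720 + 421 = 1141 units

1141 units


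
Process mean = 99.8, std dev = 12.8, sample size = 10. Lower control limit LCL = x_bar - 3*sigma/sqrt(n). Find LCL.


LCL = 99.8 - 3 * 12.8 / sqrt(10)

87.66


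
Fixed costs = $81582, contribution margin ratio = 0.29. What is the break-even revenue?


Formula: BER = Fixed Costs / Contribution Margin Ratio
BER = $81582 / 0.29
BER = $281317.24 (to the nearest cent)

$281317.24


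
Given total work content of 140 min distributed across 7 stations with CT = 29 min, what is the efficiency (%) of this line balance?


Formula: Efficiency = Sum of Task Times / (N_stations * CT) * 100
Total station capacity = 7 stations * 29 min = 203 min
Efficiency = 140 / 203 * 100 = 69.0%

69.0%


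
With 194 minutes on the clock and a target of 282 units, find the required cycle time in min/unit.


Formula: CT = Available Time / Number of Units
CT = 194 min / 282 units
CT = 0.69 min/unit

0.69 min/unit


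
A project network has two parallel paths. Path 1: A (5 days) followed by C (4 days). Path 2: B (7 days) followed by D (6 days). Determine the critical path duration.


Path 1 = 5 + 4 = 9 days
Path 2 = 7 + 6 = 13 days
Duration = max(9, 13) = 13 days

13 days


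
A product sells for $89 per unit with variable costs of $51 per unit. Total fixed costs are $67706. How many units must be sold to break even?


Formula: BEQ = Fixed Costs / (Price - Variable Cost)
Contribution margin = $89 - $51 = $38/unit
BEQ = ceil($67706 / $38/unit) = ceil(1781.74) = 1782 units

1782 units


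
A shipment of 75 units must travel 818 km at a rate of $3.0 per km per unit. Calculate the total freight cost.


TC = dist * cost * units = 818 * 3.0 * 75 = $184050.00

$184050.00


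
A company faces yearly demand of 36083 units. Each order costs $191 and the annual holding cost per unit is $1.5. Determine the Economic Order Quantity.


Formula: EOQ = sqrt(2 * D * S / H)
Numerator: 2 * 36083 * 191 = 13783706
2DS/H = 13783706 / 1.5 = 9189137.3
EOQ = sqrt(9189137.3) = 3031.4 units

3031.4 units


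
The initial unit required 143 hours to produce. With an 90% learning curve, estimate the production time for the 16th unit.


Formula: T_n = T_1 * (learning_rate)^(log2(n)) where learning_rate = rate/100
Doublings = log2(16) = 4
T_n = 143 * 0.9^4
T_n = 143 * 0.6561 = 93.8 hours

93.8 hours


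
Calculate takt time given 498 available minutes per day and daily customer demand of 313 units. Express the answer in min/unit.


Formula: Takt Time = Available Production Time / Customer Demand
Takt = 498 min/day / 313 units/day
Takt = 1.59 min/unit

1.59 min/unit


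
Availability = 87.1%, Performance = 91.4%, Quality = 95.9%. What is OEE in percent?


Formula: OEE = Availability * Performance * Quality / 10000
A * P = 87.1% * 91.4% / 100 = 79.61%
OEE = 79.61% * 95.9% / 100 = 76.3%

76.3%


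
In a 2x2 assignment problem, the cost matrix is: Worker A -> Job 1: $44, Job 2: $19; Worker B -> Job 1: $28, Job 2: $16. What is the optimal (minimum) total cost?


Option 1: A->1 + B->2 = $44 + $16 = $60
Option 2: A->2 + B->1 = $19 + $28 = $47
Min cost = min($60, $47) = $47

$47


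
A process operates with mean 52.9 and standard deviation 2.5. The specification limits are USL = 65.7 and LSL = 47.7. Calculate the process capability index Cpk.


Cpu = (65.7 - 52.9) / (3 * 2.5) = 1.71
Cpl = (52.9 - 47.7) / (3 * 2.5) = 0.69
Cpk = min(1.71, 0.69) = 0.69

0.69


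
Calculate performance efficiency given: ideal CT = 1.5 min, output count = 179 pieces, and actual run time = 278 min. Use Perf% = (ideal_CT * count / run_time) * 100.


Formula: Performance = (Ideal CT * Total Count) / Run Time * 100
Ideal output time = 1.5 * 179 = 268.5 min
Performance = 268.5 / 278 * 100 = 96.6%

96.6%


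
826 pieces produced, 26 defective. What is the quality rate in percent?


Formula: Quality Rate = Good Pieces / Total Pieces * 100
Good pieces = 826 - 26 = 800
QR = 800 / 826 * 100 = 96.9%

96.9%


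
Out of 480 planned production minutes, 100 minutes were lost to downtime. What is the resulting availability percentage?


Formula: Availability = (Planned Time - Downtime) / Planned Time * 100
Uptime = 480 - 100 = 380 min
Availability = 380 / 480 * 100 = 79.2%

79.2%


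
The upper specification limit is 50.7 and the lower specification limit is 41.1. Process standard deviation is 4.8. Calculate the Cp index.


Cp = (50.7 - 41.1) / (6 * 4.8)

0.33


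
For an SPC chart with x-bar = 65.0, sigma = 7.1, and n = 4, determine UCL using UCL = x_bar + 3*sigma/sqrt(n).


UCL = 65.0 + 3 * 7.1 / sqrt(4)

75.65


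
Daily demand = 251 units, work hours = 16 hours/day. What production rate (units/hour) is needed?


Formula: Production Rate = Daily Demand / Available Hours
Rate = 251 units/day / 16 hours/day
Rate = 15.7 units/hour

15.7 units/hour


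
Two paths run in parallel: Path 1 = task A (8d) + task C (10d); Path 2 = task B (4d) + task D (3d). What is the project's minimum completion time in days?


Path 1 = 8 + 10 = 18 days
Path 2 = 4 + 3 = 7 days
Duration = max(18, 7) = 18 days

18 days


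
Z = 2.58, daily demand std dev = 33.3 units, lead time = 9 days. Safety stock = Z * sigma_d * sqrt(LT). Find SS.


Formula: SS = z * sigma_d * sqrt(LT)
sqrt(LT) = sqrt(9) = 3.0
SS = 2.58 * 33.3 * 3.0
SS = 257.7 units

257.7 units


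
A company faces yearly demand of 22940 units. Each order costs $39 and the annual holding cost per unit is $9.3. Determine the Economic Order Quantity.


Formula: EOQ = sqrt(2 * D * S / H)
Numerator: 2 * 22940 * 39 = 1789320
2DS/H = 1789320 / 9.3 = 192400.0
EOQ = sqrt(192400.0) = 438.6 units

438.6 units


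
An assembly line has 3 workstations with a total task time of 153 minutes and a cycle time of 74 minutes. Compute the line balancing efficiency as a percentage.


Formula: Efficiency = Sum of Task Times / (N_stations * CT) * 100
Total station capacity = 3 stations * 74 min = 222 min
Efficiency = 153 / 222 * 100 = 68.9%

68.9%


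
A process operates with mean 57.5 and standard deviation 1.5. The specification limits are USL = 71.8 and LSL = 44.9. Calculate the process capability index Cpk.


Cpu = (71.8 - 57.5) / (3 * 1.5) = 3.18
Cpl = (57.5 - 44.9) / (3 * 1.5) = 2.8
Cpk = min(3.18, 2.8) = 2.8

2.8


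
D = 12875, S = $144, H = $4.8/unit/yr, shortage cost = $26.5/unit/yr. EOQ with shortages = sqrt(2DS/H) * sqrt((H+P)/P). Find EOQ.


Formula: EOQ* = sqrt(2DS/H) * sqrt((H+P)/P)
Base EOQ = sqrt(2*12875*144/4.8) = 878.92 units
Correction = sqrt((4.8+26.5)/26.5) = 1.0868
EOQ* = 878.92 * 1.0868 = 955.2 units

955.2 units


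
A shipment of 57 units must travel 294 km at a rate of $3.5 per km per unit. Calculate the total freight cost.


TC = dist * cost * units = 294 * 3.5 * 57 = $58653.00

$58653.00


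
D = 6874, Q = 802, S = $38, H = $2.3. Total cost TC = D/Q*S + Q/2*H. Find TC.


TC = 6874/802 * 38 + 802/2 * 2.3

$1248.00


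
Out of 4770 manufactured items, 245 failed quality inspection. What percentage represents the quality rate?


Formula: Quality Rate = Good Pieces / Total Pieces * 100
Good pieces = 4770 - 245 = 4525
QR = 4525 / 4770 * 100 = 94.9%

94.9%


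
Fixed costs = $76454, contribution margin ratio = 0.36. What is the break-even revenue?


Formula: BER = Fixed Costs / Contribution Margin Ratio
BER = $76454 / 0.36
BER = $212372.22 (to the nearest cent)

$212372.22


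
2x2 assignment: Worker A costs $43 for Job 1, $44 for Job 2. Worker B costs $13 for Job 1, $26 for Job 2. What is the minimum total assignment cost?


Option 1: A->1 + B->2 = $43 + $26 = $69
Option 2: A->2 + B->1 = $44 + $13 = $57
Min cost = min($69, $57) = $57

$57


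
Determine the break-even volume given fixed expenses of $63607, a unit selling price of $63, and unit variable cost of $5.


Formula: BEQ = Fixed Costs / (Price - Variable Cost)
Contribution margin = $63 - $5 = $58/unit
BEQ = ceil($63607 / $58/unit) = ceil(1096.67) = 1097 units

1097 units


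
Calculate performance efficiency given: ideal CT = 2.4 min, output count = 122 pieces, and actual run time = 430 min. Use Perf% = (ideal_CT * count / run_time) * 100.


Formula: Performance = (Ideal CT * Total Count) / Run Time * 100
Ideal output time = 2.4 * 122 = 292.8 min
Performance = 292.8 / 430 * 100 = 68.1%

68.1%


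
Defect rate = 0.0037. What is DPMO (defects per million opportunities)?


DPMO = defect_rate * 1000000 = 0.0037 * 1000000

3700


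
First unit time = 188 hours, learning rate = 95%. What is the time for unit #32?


Formula: T_n = T_1 * (learning_rate)^(log2(n)) where learning_rate = rate/100
Doublings = log2(32) = 5
T_n = 188 * 0.95^5
T_n = 188 * 0.7738 = 145.5 hours

145.5 hours


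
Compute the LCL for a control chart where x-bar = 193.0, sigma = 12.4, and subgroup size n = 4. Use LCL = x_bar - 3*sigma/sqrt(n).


LCL = 193.0 - 3 * 12.4 / sqrt(4)

174.4


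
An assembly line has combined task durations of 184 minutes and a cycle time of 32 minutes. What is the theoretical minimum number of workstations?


Formula: N_min = ceil(Sum of Task Times / Cycle Time)
N_min = ceil(184 min / 32 min) = ceil(5.75)
N_min = 6 stations

6


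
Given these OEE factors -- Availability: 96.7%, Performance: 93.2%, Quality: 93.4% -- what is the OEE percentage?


Formula: OEE = Availability * Performance * Quality / 10000
A * P = 96.7% * 93.2% / 100 = 90.12%
OEE = 90.12% * 93.4% / 100 = 84.2%

84.2%


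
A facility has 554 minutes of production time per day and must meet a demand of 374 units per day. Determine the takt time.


Formula: Takt Time = Available Production Time / Customer Demand
Takt = 554 min/day / 374 units/day
Takt = 1.48 min/unit

1.48 min/unit


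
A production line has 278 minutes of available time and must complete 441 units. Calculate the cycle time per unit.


Formula: CT = Available Time / Number of Units
CT = 278 min / 441 units
CT = 0.63 min/unit

0.63 min/unit


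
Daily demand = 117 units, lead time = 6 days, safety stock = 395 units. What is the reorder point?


Formula: ROP = (Daily Demand * Lead Time) + Safety Stock
Demand during lead time = 117 * 6 = 702 units
ROP = 702 + 395 = 1097 units

1097 units


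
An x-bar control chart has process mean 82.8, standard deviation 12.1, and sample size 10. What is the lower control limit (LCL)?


LCL = 82.8 - 3 * 12.1 / sqrt(10)

71.32


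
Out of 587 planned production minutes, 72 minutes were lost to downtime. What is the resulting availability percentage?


Formula: Availability = (Planned Time - Downtime) / Planned Time * 100
Uptime = 587 - 72 = 515 min
Availability = 515 / 587 * 100 = 87.7%

87.7%


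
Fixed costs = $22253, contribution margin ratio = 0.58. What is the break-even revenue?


Formula: BER = Fixed Costs / Contribution Margin Ratio
BER = $22253 / 0.58
BER = $38367.24 (to the nearest cent)

$38367.24


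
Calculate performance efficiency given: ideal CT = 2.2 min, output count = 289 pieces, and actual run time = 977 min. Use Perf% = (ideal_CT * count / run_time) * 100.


Formula: Performance = (Ideal CT * Total Count) / Run Time * 100
Ideal output time = 2.2 * 289 = 635.8 min
Performance = 635.8 / 977 * 100 = 65.1%

65.1%


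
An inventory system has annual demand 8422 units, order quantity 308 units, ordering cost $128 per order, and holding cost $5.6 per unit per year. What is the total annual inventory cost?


TC = 8422/308 * 128 + 308/2 * 5.6

$4362.45


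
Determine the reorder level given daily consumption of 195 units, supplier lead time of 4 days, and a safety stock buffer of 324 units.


Formula: ROP = (Daily Demand * Lead Time) + Safety Stock
Demand during lead time = 195 * 4 = 780 units
ROP = 780 + 324 = 1104 units

1104 units


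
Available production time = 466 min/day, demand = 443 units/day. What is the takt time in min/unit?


Formula: Takt Time = Available Production Time / Customer Demand
Takt = 466 min/day / 443 units/day
Takt = 1.05 min/unit

1.05 min/unit


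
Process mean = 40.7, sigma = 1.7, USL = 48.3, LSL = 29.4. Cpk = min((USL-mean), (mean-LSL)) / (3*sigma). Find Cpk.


Cpu = (48.3 - 40.7) / (3 * 1.7) = 1.49
Cpl = (40.7 - 29.4) / (3 * 1.7) = 2.22
Cpk = min(1.49, 2.22) = 1.49

1.49


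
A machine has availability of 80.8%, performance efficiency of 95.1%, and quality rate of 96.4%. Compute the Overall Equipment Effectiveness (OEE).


Formula: OEE = Availability * Performance * Quality / 10000
A * P = 80.8% * 95.1% / 100 = 76.84%
OEE = 76.84% * 96.4% / 100 = 74.1%

74.1%


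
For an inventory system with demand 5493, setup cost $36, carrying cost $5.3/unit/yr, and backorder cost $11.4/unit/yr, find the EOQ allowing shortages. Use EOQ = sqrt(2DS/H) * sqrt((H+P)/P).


Formula: EOQ* = sqrt(2DS/H) * sqrt((H+P)/P)
Base EOQ = sqrt(2*5493*36/5.3) = 273.17 units
Correction = sqrt((5.3+11.4)/11.4) = 1.21034
EOQ* = 273.17 * 1.21034 = 330.6 units

330.6 units


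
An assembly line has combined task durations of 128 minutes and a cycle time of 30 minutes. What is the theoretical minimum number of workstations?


Formula: N_min = ceil(Sum of Task Times / Cycle Time)
N_min = ceil(128 min / 30 min) = ceil(4.2667)
N_min = 5 stations

5


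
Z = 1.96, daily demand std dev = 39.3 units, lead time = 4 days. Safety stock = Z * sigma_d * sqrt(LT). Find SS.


Formula: SS = z * sigma_d * sqrt(LT)
sqrt(LT) = sqrt(4) = 2.0
SS = 1.96 * 39.3 * 2.0
SS = 154.1 units

154.1 units


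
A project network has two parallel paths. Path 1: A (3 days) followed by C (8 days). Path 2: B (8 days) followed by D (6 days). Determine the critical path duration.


Path 1 = 3 + 8 = 11 days
Path 2 = 8 + 6 = 14 days
Duration = max(11, 14) = 14 days

14 days


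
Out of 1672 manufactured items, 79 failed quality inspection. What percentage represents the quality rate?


Formula: Quality Rate = Good Pieces / Total Pieces * 100
Good pieces = 1672 - 79 = 1593
QR = 1593 / 1672 * 100 = 95.3%

95.3%


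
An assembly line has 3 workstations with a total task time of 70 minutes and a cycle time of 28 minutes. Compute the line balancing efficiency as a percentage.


Formula: Efficiency = Sum of Task Times / (N_stations * CT) * 100
Total station capacity = 3 stations * 28 min = 84 min
Efficiency = 70 / 84 * 100 = 83.3%

83.3%


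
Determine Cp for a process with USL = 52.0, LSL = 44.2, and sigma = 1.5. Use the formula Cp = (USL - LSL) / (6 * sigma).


Cp = (52.0 - 44.2) / (6 * 1.5)

0.87


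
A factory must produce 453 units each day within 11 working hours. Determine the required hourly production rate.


Formula: Production Rate = Daily Demand / Available Hours
Rate = 453 units/day / 11 hours/day
Rate = 41.2 units/hour

41.2 units/hour


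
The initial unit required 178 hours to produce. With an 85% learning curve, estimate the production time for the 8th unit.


Formula: T_n = T_1 * (learning_rate)^(log2(n)) where learning_rate = rate/100
Doublings = log2(8) = 3
T_n = 178 * 0.85^3
T_n = 178 * 0.6141 = 109.3 hours

109.3 hours


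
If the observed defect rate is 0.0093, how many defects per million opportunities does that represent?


DPMO = defect_rate * 1000000 = 0.0093 * 1000000

9300


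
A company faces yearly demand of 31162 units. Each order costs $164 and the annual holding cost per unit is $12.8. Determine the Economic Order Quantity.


Formula: EOQ = sqrt(2 * D * S / H)
Numerator: 2 * 31162 * 164 = 10221136
2DS/H = 10221136 / 12.8 = 798526.3
EOQ = sqrt(798526.3) = 893.6 units

893.6 units


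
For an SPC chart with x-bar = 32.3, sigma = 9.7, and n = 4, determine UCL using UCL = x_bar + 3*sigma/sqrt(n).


UCL = 32.3 + 3 * 9.7 / sqrt(4)

46.85


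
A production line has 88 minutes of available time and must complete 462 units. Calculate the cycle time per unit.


Formula: CT = Available Time / Number of Units
CT = 88 min / 462 units
CT = 0.19 min/unit

0.19 min/unit


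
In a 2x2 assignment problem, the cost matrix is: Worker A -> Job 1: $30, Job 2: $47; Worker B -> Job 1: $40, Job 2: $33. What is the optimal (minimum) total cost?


Option 1: A->1 + B->2 = $30 + $33 = $63
Option 2: A->2 + B->1 = $47 + $40 = $87
Min cost = min($63, $87) = $63

$63


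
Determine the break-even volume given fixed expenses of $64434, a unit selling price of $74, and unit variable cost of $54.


Formula: BEQ = Fixed Costs / (Price - Variable Cost)
Contribution margin = $74 - $54 = $20/unit
BEQ = ceil($64434 / $20/unit) = ceil(3221.7) = 3222 units

3222 units


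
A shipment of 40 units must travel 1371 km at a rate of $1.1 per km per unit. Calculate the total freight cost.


TC = dist * cost * units = 1371 * 1.1 * 40 = $60324.00

$60324.00


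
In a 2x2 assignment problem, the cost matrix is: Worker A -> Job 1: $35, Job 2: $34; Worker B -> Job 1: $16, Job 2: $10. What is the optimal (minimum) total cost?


Option 1: A->1 + B->2 = $35 + $10 = $45
Option 2: A->2 + B->1 = $34 + $16 = $50
Min cost = min($45, $50) = $45

$45


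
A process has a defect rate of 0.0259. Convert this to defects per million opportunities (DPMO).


DPMO = defect_rate * 1000000 = 0.0259 * 1000000

25900


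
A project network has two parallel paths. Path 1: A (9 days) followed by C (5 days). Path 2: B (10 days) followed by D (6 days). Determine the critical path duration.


Path 1 = 9 + 5 = 14 days
Path 2 = 10 + 6 = 16 days
Duration = max(14, 16) = 16 days

16 days


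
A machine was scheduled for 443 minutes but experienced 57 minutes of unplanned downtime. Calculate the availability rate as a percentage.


Formula: Availability = (Planned Time - Downtime) / Planned Time * 100
Uptime = 443 - 57 = 386 min
Availability = 386 / 443 * 100 = 87.1%

87.1%


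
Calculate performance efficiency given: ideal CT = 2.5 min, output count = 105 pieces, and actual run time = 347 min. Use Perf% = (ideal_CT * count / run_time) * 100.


Formula: Performance = (Ideal CT * Total Count) / Run Time * 100
Ideal output time = 2.5 * 105 = 262.5 min
Performance = 262.5 / 347 * 100 = 75.6%

75.6%


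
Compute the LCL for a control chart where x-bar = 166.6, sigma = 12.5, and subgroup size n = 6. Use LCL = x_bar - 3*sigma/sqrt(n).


LCL = 166.6 - 3 * 12.5 / sqrt(6)

151.29


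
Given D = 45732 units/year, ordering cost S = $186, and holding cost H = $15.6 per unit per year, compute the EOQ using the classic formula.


Formula: EOQ = sqrt(2 * D * S / H)
Numerator: 2 * 45732 * 186 = 17012304
2DS/H = 17012304 / 15.6 = 1090532.3
EOQ = sqrt(1090532.3) = 1044.3 units

1044.3 units


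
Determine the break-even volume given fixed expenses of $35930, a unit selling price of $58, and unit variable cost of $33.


Formula: BEQ = Fixed Costs / (Price - Variable Cost)
Contribution margin = $58 - $33 = $25/unit
BEQ = ceil($35930 / $25/unit) = ceil(1437.2) = 1438 units

1438 units


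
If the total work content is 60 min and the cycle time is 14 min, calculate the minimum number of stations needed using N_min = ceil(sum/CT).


Formula: N_min = ceil(Sum of Task Times / Cycle Time)
N_min = ceil(60 min / 14 min) = ceil(4.2857)
N_min = 5 stations

5


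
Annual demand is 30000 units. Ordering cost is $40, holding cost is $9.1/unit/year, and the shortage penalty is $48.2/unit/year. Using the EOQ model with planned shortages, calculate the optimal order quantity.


Formula: EOQ* = sqrt(2DS/H) * sqrt((H+P)/P)
Base EOQ = sqrt(2*30000*40/9.1) = 513.55 units
Correction = sqrt((9.1+48.2)/48.2) = 1.09032
EOQ* = 513.55 * 1.09032 = 559.9 units

559.9 units


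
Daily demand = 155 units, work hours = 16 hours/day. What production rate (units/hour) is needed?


Formula: Production Rate = Daily Demand / Available Hours
Rate = 155 units/day / 16 hours/day
Rate = 9.7 units/hour

9.7 units/hour


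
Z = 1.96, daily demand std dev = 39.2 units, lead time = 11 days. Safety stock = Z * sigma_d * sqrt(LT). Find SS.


Formula: SS = z * sigma_d * sqrt(LT)
sqrt(LT) = sqrt(11) = 3.3166
SS = 1.96 * 39.2 * 3.3166
SS = 254.8 units

254.8 units


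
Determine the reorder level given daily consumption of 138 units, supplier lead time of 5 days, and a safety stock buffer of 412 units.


Formula: ROP = (Daily Demand * Lead Time) + Safety Stock
Demand during lead time = 138 * 5 = 690 units
ROP = 690 + 412 = 1102 units

1102 units


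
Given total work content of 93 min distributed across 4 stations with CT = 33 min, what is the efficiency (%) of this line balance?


Formula: Efficiency = Sum of Task Times / (N_stations * CT) * 100
Total station capacity = 4 stations * 33 min = 132 min
Efficiency = 93 / 132 * 100 = 70.5%

70.5%


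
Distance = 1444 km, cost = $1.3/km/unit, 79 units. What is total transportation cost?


TC = dist * cost * units = 1444 * 1.3 * 79 = $148298.80

$148298.80


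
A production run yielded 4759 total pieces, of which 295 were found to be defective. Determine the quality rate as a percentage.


Formula: Quality Rate = Good Pieces / Total Pieces * 100
Good pieces = 4759 - 295 = 4464
QR = 4464 / 4759 * 100 = 93.8%

93.8%


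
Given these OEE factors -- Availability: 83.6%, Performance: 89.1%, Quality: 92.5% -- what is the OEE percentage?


Formula: OEE = Availability * Performance * Quality / 10000
A * P = 83.6% * 89.1% / 100 = 74.49%
OEE = 74.49% * 92.5% / 100 = 68.9%

68.9%


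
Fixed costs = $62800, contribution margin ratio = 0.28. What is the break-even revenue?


Formula: BER = Fixed Costs / Contribution Margin Ratio
BER = $62800 / 0.28
BER = $224285.71 (to the nearest cent)

$224285.71


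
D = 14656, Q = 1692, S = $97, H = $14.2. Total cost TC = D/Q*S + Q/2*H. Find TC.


TC = 14656/1692 * 97 + 1692/2 * 14.2

$12853.41


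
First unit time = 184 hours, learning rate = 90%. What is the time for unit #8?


Formula: T_n = T_1 * (learning_rate)^(log2(n)) where learning_rate = rate/100
Doublings = log2(8) = 3
T_n = 184 * 0.9^3
T_n = 184 * 0.729 = 134.1 hours

134.1 hours


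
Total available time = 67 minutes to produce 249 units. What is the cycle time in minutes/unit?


Formula: CT = Available Time / Number of Units
CT = 67 min / 249 units
CT = 0.27 min/unit

0.27 min/unit


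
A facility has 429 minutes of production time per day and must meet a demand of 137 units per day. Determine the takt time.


Formula: Takt Time = Available Production Time / Customer Demand
Takt = 429 min/day / 137 units/day
Takt = 3.13 min/unit

3.13 min/unit


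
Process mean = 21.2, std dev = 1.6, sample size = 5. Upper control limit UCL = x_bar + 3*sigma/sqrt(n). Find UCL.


UCL = 21.2 + 3 * 1.6 / sqrt(5)

23.35


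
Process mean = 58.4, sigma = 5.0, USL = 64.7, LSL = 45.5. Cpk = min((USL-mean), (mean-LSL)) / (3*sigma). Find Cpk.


Cpu = (64.7 - 58.4) / (3 * 5.0) = 0.42
Cpl = (58.4 - 45.5) / (3 * 5.0) = 0.86
Cpk = min(0.42, 0.86) = 0.42

0.42


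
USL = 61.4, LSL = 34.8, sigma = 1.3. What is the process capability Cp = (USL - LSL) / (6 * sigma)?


Cp = (61.4 - 34.8) / (6 * 1.3)

3.41


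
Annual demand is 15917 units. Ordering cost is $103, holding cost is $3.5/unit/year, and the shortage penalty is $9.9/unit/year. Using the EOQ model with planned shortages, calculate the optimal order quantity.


Formula: EOQ* = sqrt(2DS/H) * sqrt((H+P)/P)
Base EOQ = sqrt(2*15917*103/3.5) = 967.9 units
Correction = sqrt((3.5+9.9)/9.9) = 1.16342
EOQ* = 967.9 * 1.16342 = 1126.1 units

1126.1 units


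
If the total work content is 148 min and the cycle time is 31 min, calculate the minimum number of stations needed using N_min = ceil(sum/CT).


Formula: N_min = ceil(Sum of Task Times / Cycle Time)
N_min = ceil(148 min / 31 min) = ceil(4.7742)
N_min = 5 stations

5


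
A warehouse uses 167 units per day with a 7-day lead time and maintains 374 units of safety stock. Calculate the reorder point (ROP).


Formula: ROP = (Daily Demand * Lead Time) + Safety Stock
Demand during lead time = 167 * 7 = 1169 units
ROP = 1169 + 374 = 1543 units

1543 units


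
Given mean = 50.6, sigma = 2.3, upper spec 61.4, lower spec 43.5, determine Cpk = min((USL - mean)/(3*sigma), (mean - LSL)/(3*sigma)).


Cpu = (61.4 - 50.6) / (3 * 2.3) = 1.57
Cpl = (50.6 - 43.5) / (3 * 2.3) = 1.03
Cpk = min(1.57, 1.03) = 1.03

1.03


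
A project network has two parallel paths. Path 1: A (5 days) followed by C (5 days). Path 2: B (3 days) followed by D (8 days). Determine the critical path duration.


Path 1 = 5 + 5 = 10 days
Path 2 = 3 + 8 = 11 days
Duration = max(10, 11) = 11 days

11 days


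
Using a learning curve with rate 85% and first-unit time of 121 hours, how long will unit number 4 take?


Formula: T_n = T_1 * (learning_rate)^(log2(n)) where learning_rate = rate/100
Doublings = log2(4) = 2
T_n = 121 * 0.85^2
T_n = 121 * 0.7225 = 87.4 hours

87.4 hours


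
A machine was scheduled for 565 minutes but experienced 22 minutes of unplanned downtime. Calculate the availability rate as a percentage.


Formula: Availability = (Planned Time - Downtime) / Planned Time * 100
Uptime = 565 - 22 = 543 min
Availability = 543 / 565 * 100 = 96.1%

96.1%


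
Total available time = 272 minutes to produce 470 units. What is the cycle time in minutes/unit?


Formula: CT = Available Time / Number of Units
CT = 272 min / 470 units
CT = 0.58 min/unit

0.58 min/unit


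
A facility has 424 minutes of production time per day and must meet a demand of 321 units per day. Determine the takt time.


Formula: Takt Time = Available Production Time / Customer Demand
Takt = 424 min/day / 321 units/day
Takt = 1.32 min/unit

1.32 min/unit


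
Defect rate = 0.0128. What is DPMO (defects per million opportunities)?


DPMO = defect_rate * 1000000 = 0.0128 * 1000000

12800


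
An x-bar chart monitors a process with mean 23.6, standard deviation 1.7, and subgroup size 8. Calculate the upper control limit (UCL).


UCL = 23.6 + 3 * 1.7 / sqrt(8)

25.4


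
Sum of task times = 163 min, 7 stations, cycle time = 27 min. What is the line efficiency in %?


Formula: Efficiency = Sum of Task Times / (N_stations * CT) * 100
Total station capacity = 7 stations * 27 min = 189 min
Efficiency = 163 / 189 * 100 = 86.2%

86.2%


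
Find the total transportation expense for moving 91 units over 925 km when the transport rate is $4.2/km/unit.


TC = dist * cost * units = 925 * 4.2 * 91 = $353535.00

$353535.00


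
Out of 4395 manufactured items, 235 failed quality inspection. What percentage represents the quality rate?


Formula: Quality Rate = Good Pieces / Total Pieces * 100
Good pieces = 4395 - 235 = 4160
QR = 4160 / 4395 * 100 = 94.7%

94.7%


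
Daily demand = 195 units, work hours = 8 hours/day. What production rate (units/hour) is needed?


Formula: Production Rate = Daily Demand / Available Hours
Rate = 195 units/day / 8 hours/day
Rate = 24.4 units/hour

24.4 units/hour


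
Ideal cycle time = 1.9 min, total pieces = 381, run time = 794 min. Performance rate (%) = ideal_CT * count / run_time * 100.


Formula: Performance = (Ideal CT * Total Count) / Run Time * 100
Ideal output time = 1.9 * 381 = 723.9 min
Performance = 723.9 / 794 * 100 = 91.2%

91.2%


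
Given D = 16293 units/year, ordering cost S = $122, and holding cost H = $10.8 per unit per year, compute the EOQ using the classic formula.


Formula: EOQ = sqrt(2 * D * S / H)
Numerator: 2 * 16293 * 122 = 3975492
2DS/H = 3975492 / 10.8 = 368101.1
EOQ = sqrt(368101.1) = 606.7 units

606.7 units


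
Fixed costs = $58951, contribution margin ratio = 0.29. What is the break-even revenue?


Formula: BER = Fixed Costs / Contribution Margin Ratio
BER = $58951 / 0.29
BER = $203279.31 (to the nearest cent)

$203279.31


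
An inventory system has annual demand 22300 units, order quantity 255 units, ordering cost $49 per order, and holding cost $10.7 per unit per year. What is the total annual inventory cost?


TC = 22300/255 * 49 + 255/2 * 10.7

$5649.35


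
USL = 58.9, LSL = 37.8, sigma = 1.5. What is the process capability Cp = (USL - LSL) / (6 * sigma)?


Cp = (58.9 - 37.8) / (6 * 1.5)

2.34


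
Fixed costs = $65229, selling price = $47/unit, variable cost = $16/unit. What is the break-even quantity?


Formula: BEQ = Fixed Costs / (Price - Variable Cost)
Contribution margin = $47 - $16 = $31/unit
BEQ = ceil($65229 / $31/unit) = ceil(2104.16) = 2105 units

2105 units


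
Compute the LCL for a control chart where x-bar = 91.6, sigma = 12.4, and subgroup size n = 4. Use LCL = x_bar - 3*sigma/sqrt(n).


LCL = 91.6 - 3 * 12.4 / sqrt(4)

73.0


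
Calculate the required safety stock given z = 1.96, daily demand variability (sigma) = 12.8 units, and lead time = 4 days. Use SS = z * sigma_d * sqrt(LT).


Formula: SS = z * sigma_d * sqrt(LT)
sqrt(LT) = sqrt(4) = 2.0
SS = 1.96 * 12.8 * 2.0
SS = 50.2 units

50.2 units


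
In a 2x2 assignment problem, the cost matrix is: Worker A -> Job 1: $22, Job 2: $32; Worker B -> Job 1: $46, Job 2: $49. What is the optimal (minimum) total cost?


Option 1: A->1 + B->2 = $22 + $49 = $71
Option 2: A->2 + B->1 = $32 + $46 = $78
Min cost = min($71, $78) = $71

$71
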